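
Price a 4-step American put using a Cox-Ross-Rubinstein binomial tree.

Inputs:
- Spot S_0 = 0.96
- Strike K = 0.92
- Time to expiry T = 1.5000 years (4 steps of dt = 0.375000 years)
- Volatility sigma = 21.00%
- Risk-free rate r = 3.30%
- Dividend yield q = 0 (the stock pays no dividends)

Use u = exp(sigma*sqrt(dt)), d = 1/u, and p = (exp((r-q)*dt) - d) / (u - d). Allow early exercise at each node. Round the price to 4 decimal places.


Answer: Price = V(0,0) = 0.0604

Derivation:
dt = T/N = 0.375000
u = exp(sigma*sqrt(dt)) = 1.137233; d = 1/u = 0.879327
p = (exp((r-q)*dt) - d) / (u - d) = 0.516175
Discount per step: exp(-r*dt) = 0.987701
Stock lattice S(k, i) with i counting down-moves:
  k=0: S(0,0) = 0.9600
  k=1: S(1,0) = 1.0917; S(1,1) = 0.8442
  k=2: S(2,0) = 1.2416; S(2,1) = 0.9600; S(2,2) = 0.7423
  k=3: S(3,0) = 1.4120; S(3,1) = 1.0917; S(3,2) = 0.8442; S(3,3) = 0.6527
  k=4: S(4,0) = 1.6057; S(4,1) = 1.2416; S(4,2) = 0.9600; S(4,3) = 0.7423; S(4,4) = 0.5739
Terminal payoffs V(N, i) = max(K - S_T, 0):
  V(4,0) = 0.000000; V(4,1) = 0.000000; V(4,2) = 0.000000; V(4,3) = 0.177712; V(4,4) = 0.346051
Backward induction: V(k, i) = exp(-r*dt) * [p * V(k+1, i) + (1-p) * V(k+1, i+1)]; then take max(V_cont, immediate exercise) for American.
  V(3,0) = exp(-r*dt) * [p*0.000000 + (1-p)*0.000000] = 0.000000; exercise = 0.000000; V(3,0) = max -> 0.000000
  V(3,1) = exp(-r*dt) * [p*0.000000 + (1-p)*0.000000] = 0.000000; exercise = 0.000000; V(3,1) = max -> 0.000000
  V(3,2) = exp(-r*dt) * [p*0.000000 + (1-p)*0.177712] = 0.084924; exercise = 0.075846; V(3,2) = max -> 0.084924
  V(3,3) = exp(-r*dt) * [p*0.177712 + (1-p)*0.346051] = 0.255971; exercise = 0.267286; V(3,3) = max -> 0.267286
  V(2,0) = exp(-r*dt) * [p*0.000000 + (1-p)*0.000000] = 0.000000; exercise = 0.000000; V(2,0) = max -> 0.000000
  V(2,1) = exp(-r*dt) * [p*0.000000 + (1-p)*0.084924] = 0.040583; exercise = 0.000000; V(2,1) = max -> 0.040583
  V(2,2) = exp(-r*dt) * [p*0.084924 + (1-p)*0.267286] = 0.171026; exercise = 0.177712; V(2,2) = max -> 0.177712
  V(1,0) = exp(-r*dt) * [p*0.000000 + (1-p)*0.040583] = 0.019394; exercise = 0.000000; V(1,0) = max -> 0.019394
  V(1,1) = exp(-r*dt) * [p*0.040583 + (1-p)*0.177712] = 0.105614; exercise = 0.075846; V(1,1) = max -> 0.105614
  V(0,0) = exp(-r*dt) * [p*0.019394 + (1-p)*0.105614] = 0.060358; exercise = 0.000000; V(0,0) = max -> 0.060358


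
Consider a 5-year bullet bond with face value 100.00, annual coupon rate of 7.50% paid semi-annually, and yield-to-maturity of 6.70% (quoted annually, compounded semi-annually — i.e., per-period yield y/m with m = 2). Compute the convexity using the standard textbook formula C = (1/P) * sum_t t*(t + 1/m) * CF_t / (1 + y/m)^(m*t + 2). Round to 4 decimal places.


Answer: Convexity = 20.8195

Derivation:
Coupon per period c = face * coupon_rate / m = 3.750000
Periods per year m = 2; per-period yield y/m = 0.033500
Number of cashflows N = 10
Cashflows (t years, CF_t, discount factor 1/(1+y/m)^(m*t), PV):
  t = 0.5000: CF_t = 3.750000, DF = 0.967586, PV = 3.628447
  t = 1.0000: CF_t = 3.750000, DF = 0.936222, PV = 3.510834
  t = 1.5000: CF_t = 3.750000, DF = 0.905876, PV = 3.397033
  t = 2.0000: CF_t = 3.750000, DF = 0.876512, PV = 3.286922
  t = 2.5000: CF_t = 3.750000, DF = 0.848101, PV = 3.180379
  t = 3.0000: CF_t = 3.750000, DF = 0.820611, PV = 3.077290
  t = 3.5000: CF_t = 3.750000, DF = 0.794011, PV = 2.977542
  t = 4.0000: CF_t = 3.750000, DF = 0.768274, PV = 2.881028
  t = 4.5000: CF_t = 3.750000, DF = 0.743371, PV = 2.787642
  t = 5.0000: CF_t = 103.750000, DF = 0.719275, PV = 74.624820
Price P = sum_t PV_t = 103.351936
Convexity numerator sum_t t*(t + 1/m) * CF_t / (1+y/m)^(m*t + 2):
  t = 0.5000: term = 1.698517
  t = 1.0000: term = 4.930382
  t = 1.5000: term = 9.541137
  t = 2.0000: term = 15.386448
  t = 2.5000: term = 22.331565
  t = 3.0000: term = 30.250790
  t = 3.5000: term = 39.026983
  t = 4.0000: term = 48.551088
  t = 4.5000: term = 58.721683
  t = 5.0000: term = 1921.299314
Convexity = (1/P) * sum = 2151.737907 / 103.351936 = 20.819522


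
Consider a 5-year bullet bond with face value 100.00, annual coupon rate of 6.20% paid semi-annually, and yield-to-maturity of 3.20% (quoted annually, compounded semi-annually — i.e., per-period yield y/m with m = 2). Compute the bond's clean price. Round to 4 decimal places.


Coupon per period c = face * coupon_rate / m = 3.100000
Periods per year m = 2; per-period yield y/m = 0.016000
Number of cashflows N = 10
Cashflows (t years, CF_t, discount factor 1/(1+y/m)^(m*t), PV):
  t = 0.5000: CF_t = 3.100000, DF = 0.984252, PV = 3.051181
  t = 1.0000: CF_t = 3.100000, DF = 0.968752, PV = 3.003131
  t = 1.5000: CF_t = 3.100000, DF = 0.953496, PV = 2.955838
  t = 2.0000: CF_t = 3.100000, DF = 0.938480, PV = 2.909289
  t = 2.5000: CF_t = 3.100000, DF = 0.923701, PV = 2.863473
  t = 3.0000: CF_t = 3.100000, DF = 0.909155, PV = 2.818379
  t = 3.5000: CF_t = 3.100000, DF = 0.894837, PV = 2.773995
  t = 4.0000: CF_t = 3.100000, DF = 0.880745, PV = 2.730310
  t = 4.5000: CF_t = 3.100000, DF = 0.866875, PV = 2.687313
  t = 5.0000: CF_t = 103.100000, DF = 0.853224, PV = 87.967366
Price P = sum_t PV_t = 113.760276

Answer: Price = 113.7603


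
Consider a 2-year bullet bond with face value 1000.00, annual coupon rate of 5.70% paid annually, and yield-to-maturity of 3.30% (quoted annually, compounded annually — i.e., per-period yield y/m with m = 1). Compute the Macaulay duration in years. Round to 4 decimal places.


Coupon per period c = face * coupon_rate / m = 57.000000
Periods per year m = 1; per-period yield y/m = 0.033000
Number of cashflows N = 2
Cashflows (t years, CF_t, discount factor 1/(1+y/m)^(m*t), PV):
  t = 1.0000: CF_t = 57.000000, DF = 0.968054, PV = 55.179090
  t = 2.0000: CF_t = 1057.000000, DF = 0.937129, PV = 990.545306
Price P = sum_t PV_t = 1045.724396
Macaulay numerator sum_t t * PV_t:
  t * PV_t at t = 1.0000: 55.179090
  t * PV_t at t = 2.0000: 1981.090612
Macaulay duration D = (sum_t t * PV_t) / P = 2036.269702 / 1045.724396 = 1.947234

Answer: Macaulay duration = 1.9472 years


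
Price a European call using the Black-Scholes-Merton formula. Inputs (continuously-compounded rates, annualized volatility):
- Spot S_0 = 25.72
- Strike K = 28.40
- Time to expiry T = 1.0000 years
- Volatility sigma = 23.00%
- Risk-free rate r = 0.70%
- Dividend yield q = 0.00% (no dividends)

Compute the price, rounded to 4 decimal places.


d1 = (ln(S/K) + (r - q + 0.5*sigma^2) * T) / (sigma * sqrt(T)) = -0.28552281
d2 = d1 - sigma * sqrt(T) = -0.51552281
exp(-rT) = 0.99302444; exp(-qT) = 1.00000000
C = S_0 * exp(-qT) * N(d1) - K * exp(-rT) * N(d2)
N(d1) = 0.38762182; N(d2) = 0.30309387
C = 25.7200 * 1.00000000 * 0.38762182 - 28.4000 * 0.99302444 * 0.30309387 = 1.4218

Answer: Price = 1.4218


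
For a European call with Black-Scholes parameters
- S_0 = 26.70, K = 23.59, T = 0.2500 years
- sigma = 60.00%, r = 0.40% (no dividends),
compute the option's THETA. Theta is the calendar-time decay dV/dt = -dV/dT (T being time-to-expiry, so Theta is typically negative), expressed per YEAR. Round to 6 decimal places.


d1 = 0.5661355733; d2 = 0.2661355733
phi(d1) = 0.3398695957; exp(-qT) = 1.0000000000; exp(-rT) = 0.9990004998
Theta = -S*exp(-qT)*phi(d1)*sigma/(2*sqrt(T)) - r*K*exp(-rT)*N(d2) + q*S*exp(-qT)*N(d1)
N(d1) = 0.7143491887; N(d2) = 0.6049326005; sqrt(T) = 0.5000000000
Term 1 = -26.7000 * 1.0000000000 * 0.3398695957 * 0.6000 / (2 * 0.5000000000) = -5.4447109231
Term 2 = -0.0040 * 23.5900 * 0.9990004998 * 0.6049326005 = -0.0570243873
Term 3 = 0 (no dividend yield, q = 0)
Theta = -5.4447109231 + (-0.0570243873) + (0.0000000000) = -5.501735

Answer: Theta = -5.501735


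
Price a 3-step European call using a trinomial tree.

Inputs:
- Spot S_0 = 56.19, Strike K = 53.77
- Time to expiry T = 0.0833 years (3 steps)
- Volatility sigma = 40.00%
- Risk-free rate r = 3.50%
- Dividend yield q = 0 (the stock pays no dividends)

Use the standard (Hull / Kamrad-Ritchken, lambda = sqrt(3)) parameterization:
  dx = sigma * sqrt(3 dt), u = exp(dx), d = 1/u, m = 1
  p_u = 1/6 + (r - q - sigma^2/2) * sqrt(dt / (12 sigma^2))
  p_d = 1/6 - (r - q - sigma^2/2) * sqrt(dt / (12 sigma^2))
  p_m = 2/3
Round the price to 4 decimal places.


dt = T/N = 0.027767; dx = sigma*sqrt(3*dt) = 0.115447
u = exp(dx) = 1.122375; d = 1/u = 0.890968
p_u = 0.161255, p_m = 0.666667, p_d = 0.172078
Discount per step: exp(-r*dt) = 0.999029
Stock lattice S(k, j) with j the centered position index:
  k=0: S(0,+0) = 56.1900
  k=1: S(1,-1) = 50.0635; S(1,+0) = 56.1900; S(1,+1) = 63.0663
  k=2: S(2,-2) = 44.6050; S(2,-1) = 50.0635; S(2,+0) = 56.1900; S(2,+1) = 63.0663; S(2,+2) = 70.7840
  k=3: S(3,-3) = 39.7416; S(3,-2) = 44.6050; S(3,-1) = 50.0635; S(3,+0) = 56.1900; S(3,+1) = 63.0663; S(3,+2) = 70.7840; S(3,+3) = 79.4462
Terminal payoffs V(N, j) = max(S_T - K, 0):
  V(3,-3) = 0.000000; V(3,-2) = 0.000000; V(3,-1) = 0.000000; V(3,+0) = 2.420000; V(3,+1) = 9.296250; V(3,+2) = 17.013981; V(3,+3) = 25.676169
Backward induction: V(k, j) = exp(-r*dt) * [p_u * V(k+1, j+1) + p_m * V(k+1, j) + p_d * V(k+1, j-1)]
  V(2,-2) = exp(-r*dt) * [p_u*0.000000 + p_m*0.000000 + p_d*0.000000] = 0.000000
  V(2,-1) = exp(-r*dt) * [p_u*2.420000 + p_m*0.000000 + p_d*0.000000] = 0.389858
  V(2,+0) = exp(-r*dt) * [p_u*9.296250 + p_m*2.420000 + p_d*0.000000] = 3.109378
  V(2,+1) = exp(-r*dt) * [p_u*17.013981 + p_m*9.296250 + p_d*2.420000] = 9.348431
  V(2,+2) = exp(-r*dt) * [p_u*25.676169 + p_m*17.013981 + p_d*9.296250] = 17.066156
  V(1,-1) = exp(-r*dt) * [p_u*3.109378 + p_m*0.389858 + p_d*0.000000] = 0.760569
  V(1,+0) = exp(-r*dt) * [p_u*9.348431 + p_m*3.109378 + p_d*0.389858] = 3.643944
  V(1,+1) = exp(-r*dt) * [p_u*17.066156 + p_m*9.348431 + p_d*3.109378] = 9.510101
  V(0,+0) = exp(-r*dt) * [p_u*9.510101 + p_m*3.643944 + p_d*0.760569] = 4.089749

Answer: Price = V(0,0) = 4.0897


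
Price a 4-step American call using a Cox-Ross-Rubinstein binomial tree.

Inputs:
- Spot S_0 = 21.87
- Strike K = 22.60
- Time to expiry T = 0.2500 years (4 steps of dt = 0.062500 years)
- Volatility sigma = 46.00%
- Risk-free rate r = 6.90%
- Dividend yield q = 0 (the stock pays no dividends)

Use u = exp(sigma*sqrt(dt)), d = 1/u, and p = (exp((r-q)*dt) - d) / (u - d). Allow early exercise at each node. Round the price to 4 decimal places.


Answer: Price = V(0,0) = 1.8447

Derivation:
dt = T/N = 0.062500
u = exp(sigma*sqrt(dt)) = 1.121873; d = 1/u = 0.891366
p = (exp((r-q)*dt) - d) / (u - d) = 0.490031
Discount per step: exp(-r*dt) = 0.995697
Stock lattice S(k, i) with i counting down-moves:
  k=0: S(0,0) = 21.8700
  k=1: S(1,0) = 24.5354; S(1,1) = 19.4942
  k=2: S(2,0) = 27.5256; S(2,1) = 21.8700; S(2,2) = 17.3764
  k=3: S(3,0) = 30.8802; S(3,1) = 24.5354; S(3,2) = 19.4942; S(3,3) = 15.4888
  k=4: S(4,0) = 34.6437; S(4,1) = 27.5256; S(4,2) = 21.8700; S(4,3) = 17.3764; S(4,4) = 13.8062
Terminal payoffs V(N, i) = max(S_T - K, 0):
  V(4,0) = 12.043698; V(4,1) = 4.925582; V(4,2) = 0.000000; V(4,3) = 0.000000; V(4,4) = 0.000000
Backward induction: V(k, i) = exp(-r*dt) * [p * V(k+1, i) + (1-p) * V(k+1, i+1)]; then take max(V_cont, immediate exercise) for American.
  V(3,0) = exp(-r*dt) * [p*12.043698 + (1-p)*4.925582] = 8.377472; exercise = 8.280220; V(3,0) = max -> 8.377472
  V(3,1) = exp(-r*dt) * [p*4.925582 + (1-p)*0.000000] = 2.403300; exercise = 1.935372; V(3,1) = max -> 2.403300
  V(3,2) = exp(-r*dt) * [p*0.000000 + (1-p)*0.000000] = 0.000000; exercise = 0.000000; V(3,2) = max -> 0.000000
  V(3,3) = exp(-r*dt) * [p*0.000000 + (1-p)*0.000000] = 0.000000; exercise = 0.000000; V(3,3) = max -> 0.000000
  V(2,0) = exp(-r*dt) * [p*8.377472 + (1-p)*2.403300] = 5.307889; exercise = 4.925582; V(2,0) = max -> 5.307889
  V(2,1) = exp(-r*dt) * [p*2.403300 + (1-p)*0.000000] = 1.172623; exercise = 0.000000; V(2,1) = max -> 1.172623
  V(2,2) = exp(-r*dt) * [p*0.000000 + (1-p)*0.000000] = 0.000000; exercise = 0.000000; V(2,2) = max -> 0.000000
  V(1,0) = exp(-r*dt) * [p*5.307889 + (1-p)*1.172623] = 3.185264; exercise = 1.935372; V(1,0) = max -> 3.185264
  V(1,1) = exp(-r*dt) * [p*1.172623 + (1-p)*0.000000] = 0.572149; exercise = 0.000000; V(1,1) = max -> 0.572149
  V(0,0) = exp(-r*dt) * [p*3.185264 + (1-p)*0.572149] = 1.844684; exercise = 0.000000; V(0,0) = max -> 1.844684


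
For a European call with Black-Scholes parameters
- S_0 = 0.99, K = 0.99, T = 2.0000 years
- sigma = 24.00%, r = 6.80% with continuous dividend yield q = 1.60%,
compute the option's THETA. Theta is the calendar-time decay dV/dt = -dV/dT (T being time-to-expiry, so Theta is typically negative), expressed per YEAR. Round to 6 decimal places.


d1 = 0.4761185660; d2 = 0.1367073110
phi(d1) = 0.3561928513; exp(-qT) = 0.9685065821; exp(-rT) = 0.8728426325
Theta = -S*exp(-qT)*phi(d1)*sigma/(2*sqrt(T)) - r*K*exp(-rT)*N(d2) + q*S*exp(-qT)*N(d1)
N(d1) = 0.6830050446; N(d2) = 0.5543689248; sqrt(T) = 1.4142135624
Term 1 = -0.9900 * 0.9685065821 * 0.3561928513 * 0.2400 / (2 * 1.4142135624) = -0.0289793886
Term 2 = -0.0680 * 0.9900 * 0.8728426325 * 0.5543689248 = -0.0325745883
Term 3 = 0.0160 * 0.9900 * 0.9685065821 * 0.6830050446 = 0.0104780789
Theta = -0.0289793886 + (-0.0325745883) + (0.0104780789) = -0.051076

Answer: Theta = -0.051076


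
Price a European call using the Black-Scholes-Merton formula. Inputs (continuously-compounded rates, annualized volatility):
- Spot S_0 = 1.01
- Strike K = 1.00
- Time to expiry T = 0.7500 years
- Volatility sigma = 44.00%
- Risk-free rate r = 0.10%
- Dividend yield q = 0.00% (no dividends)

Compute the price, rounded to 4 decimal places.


d1 = (ln(S/K) + (r - q + 0.5*sigma^2) * T) / (sigma * sqrt(T)) = 0.21860667
d2 = d1 - sigma * sqrt(T) = -0.16244450
exp(-rT) = 0.99925028; exp(-qT) = 1.00000000
C = S_0 * exp(-qT) * N(d1) - K * exp(-rT) * N(d2)
N(d1) = 0.58652177; N(d2) = 0.43547791
C = 1.0100 * 1.00000000 * 0.58652177 - 1.0000 * 0.99925028 * 0.43547791 = 0.1572

Answer: Price = 0.1572


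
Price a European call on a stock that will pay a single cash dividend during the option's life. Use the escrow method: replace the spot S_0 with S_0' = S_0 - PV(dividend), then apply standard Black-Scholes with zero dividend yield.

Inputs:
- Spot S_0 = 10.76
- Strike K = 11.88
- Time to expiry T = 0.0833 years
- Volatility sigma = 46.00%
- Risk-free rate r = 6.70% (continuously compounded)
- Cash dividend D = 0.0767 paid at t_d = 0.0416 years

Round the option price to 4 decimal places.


PV(D) = D * exp(-r * t_d) = 0.0767 * 0.99721668 = 0.07648652
S_0' = S_0 - PV(D) = 10.7600 - 0.07648652 = 10.68351348
d1 = (ln(S_0'/K) + (r + sigma^2/2)*T) / (sigma*sqrt(T)) = -0.69115360
d2 = d1 - sigma*sqrt(T) = -0.82391760
exp(-rT) = 0.99443445
N(d1) = 0.24473451; N(d2) = 0.20499319
C = S_0' * N(d1) - K * exp(-rT) * N(d2) = 10.68351348 * 0.24473451 - 11.8800 * 0.99443445 * 0.20499319 = 0.1929

Answer: Price = 0.1929


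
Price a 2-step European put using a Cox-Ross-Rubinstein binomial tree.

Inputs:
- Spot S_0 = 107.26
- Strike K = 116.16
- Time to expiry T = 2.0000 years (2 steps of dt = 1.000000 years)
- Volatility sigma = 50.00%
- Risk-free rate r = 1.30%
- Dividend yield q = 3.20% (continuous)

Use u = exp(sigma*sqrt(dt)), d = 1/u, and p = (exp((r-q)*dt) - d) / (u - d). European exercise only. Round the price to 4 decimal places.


Answer: Price = V(0,0) = 34.6534

Derivation:
dt = T/N = 1.000000
u = exp(sigma*sqrt(dt)) = 1.648721; d = 1/u = 0.606531
p = (exp((r-q)*dt) - d) / (u - d) = 0.359482
Discount per step: exp(-r*dt) = 0.987084
Stock lattice S(k, i) with i counting down-moves:
  k=0: S(0,0) = 107.2600
  k=1: S(1,0) = 176.8418; S(1,1) = 65.0565
  k=2: S(2,0) = 291.5629; S(2,1) = 107.2600; S(2,2) = 39.4587
Terminal payoffs V(N, i) = max(K - S_T, 0):
  V(2,0) = 0.000000; V(2,1) = 8.900000; V(2,2) = 76.701251
Backward induction: V(k, i) = exp(-r*dt) * [p * V(k+1, i) + (1-p) * V(k+1, i+1)].
  V(1,0) = exp(-r*dt) * [p*0.000000 + (1-p)*8.900000] = 5.626982
  V(1,1) = exp(-r*dt) * [p*8.900000 + (1-p)*76.701251] = 51.652065
  V(0,0) = exp(-r*dt) * [p*5.626982 + (1-p)*51.652065] = 34.653444


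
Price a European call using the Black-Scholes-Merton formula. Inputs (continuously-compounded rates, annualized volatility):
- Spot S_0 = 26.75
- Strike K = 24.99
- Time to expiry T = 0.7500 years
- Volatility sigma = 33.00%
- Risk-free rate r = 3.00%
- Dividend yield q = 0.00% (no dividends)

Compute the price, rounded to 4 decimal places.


d1 = (ln(S/K) + (r - q + 0.5*sigma^2) * T) / (sigma * sqrt(T)) = 0.45976756
d2 = d1 - sigma * sqrt(T) = 0.17397918
exp(-rT) = 0.97775124; exp(-qT) = 1.00000000
C = S_0 * exp(-qT) * N(d1) - K * exp(-rT) * N(d2)
N(d1) = 0.67715847; N(d2) = 0.56905909
C = 26.7500 * 1.00000000 * 0.67715847 - 24.9900 * 0.97775124 * 0.56905909 = 4.2096

Answer: Price = 4.2096


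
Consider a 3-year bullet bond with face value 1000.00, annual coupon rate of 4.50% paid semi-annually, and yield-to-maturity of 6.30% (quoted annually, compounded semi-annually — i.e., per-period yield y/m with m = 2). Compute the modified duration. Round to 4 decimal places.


Coupon per period c = face * coupon_rate / m = 22.500000
Periods per year m = 2; per-period yield y/m = 0.031500
Number of cashflows N = 6
Cashflows (t years, CF_t, discount factor 1/(1+y/m)^(m*t), PV):
  t = 0.5000: CF_t = 22.500000, DF = 0.969462, PV = 21.812894
  t = 1.0000: CF_t = 22.500000, DF = 0.939856, PV = 21.146771
  t = 1.5000: CF_t = 22.500000, DF = 0.911155, PV = 20.500989
  t = 2.0000: CF_t = 22.500000, DF = 0.883330, PV = 19.874929
  t = 2.5000: CF_t = 22.500000, DF = 0.856355, PV = 19.267988
  t = 3.0000: CF_t = 1022.500000, DF = 0.830204, PV = 848.883169
Price P = sum_t PV_t = 951.486740
First compute Macaulay numerator sum_t t * PV_t:
  t * PV_t at t = 0.5000: 10.906447
  t * PV_t at t = 1.0000: 21.146771
  t * PV_t at t = 1.5000: 30.751484
  t * PV_t at t = 2.0000: 39.749858
  t * PV_t at t = 2.5000: 48.169969
  t * PV_t at t = 3.0000: 2546.649507
Macaulay duration D = 2697.374036 / 951.486740 = 2.834904
Modified duration = D / (1 + y/m) = 2.834904 / (1 + 0.031500) = 2.748332

Answer: Modified duration = 2.7483


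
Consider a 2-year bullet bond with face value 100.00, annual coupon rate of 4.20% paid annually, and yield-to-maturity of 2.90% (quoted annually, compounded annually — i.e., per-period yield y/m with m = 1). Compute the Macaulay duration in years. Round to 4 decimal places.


Coupon per period c = face * coupon_rate / m = 4.200000
Periods per year m = 1; per-period yield y/m = 0.029000
Number of cashflows N = 2
Cashflows (t years, CF_t, discount factor 1/(1+y/m)^(m*t), PV):
  t = 1.0000: CF_t = 4.200000, DF = 0.971817, PV = 4.081633
  t = 2.0000: CF_t = 104.200000, DF = 0.944429, PV = 98.409487
Price P = sum_t PV_t = 102.491120
Macaulay numerator sum_t t * PV_t:
  t * PV_t at t = 1.0000: 4.081633
  t * PV_t at t = 2.0000: 196.818975
Macaulay duration D = (sum_t t * PV_t) / P = 200.900607 / 102.491120 = 1.960176

Answer: Macaulay duration = 1.9602 years


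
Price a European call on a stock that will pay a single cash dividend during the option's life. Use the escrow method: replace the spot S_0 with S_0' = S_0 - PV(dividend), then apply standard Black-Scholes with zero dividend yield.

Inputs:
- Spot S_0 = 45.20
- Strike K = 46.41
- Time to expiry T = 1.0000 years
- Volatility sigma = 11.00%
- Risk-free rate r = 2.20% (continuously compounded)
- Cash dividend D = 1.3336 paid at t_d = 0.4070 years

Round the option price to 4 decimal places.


Answer: Price = 1.2902

Derivation:
PV(D) = D * exp(-r * t_d) = 1.3336 * 0.99108597 = 1.32171225
S_0' = S_0 - PV(D) = 45.2000 - 1.32171225 = 43.87828775
d1 = (ln(S_0'/K) + (r + sigma^2/2)*T) / (sigma*sqrt(T)) = -0.25495763
d2 = d1 - sigma*sqrt(T) = -0.36495763
exp(-rT) = 0.97824024
N(d1) = 0.39937791; N(d2) = 0.35757152
C = S_0' * N(d1) - K * exp(-rT) * N(d2) = 43.87828775 * 0.39937791 - 46.4100 * 0.97824024 * 0.35757152 = 1.2902


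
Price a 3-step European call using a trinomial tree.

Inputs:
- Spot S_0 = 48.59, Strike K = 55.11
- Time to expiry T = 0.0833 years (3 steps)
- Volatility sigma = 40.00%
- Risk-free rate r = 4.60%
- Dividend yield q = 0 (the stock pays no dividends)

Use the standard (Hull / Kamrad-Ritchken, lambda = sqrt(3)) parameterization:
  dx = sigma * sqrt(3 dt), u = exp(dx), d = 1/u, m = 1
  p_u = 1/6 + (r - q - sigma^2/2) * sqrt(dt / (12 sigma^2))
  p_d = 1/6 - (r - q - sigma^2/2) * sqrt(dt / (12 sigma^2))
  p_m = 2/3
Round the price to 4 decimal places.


dt = T/N = 0.027767; dx = sigma*sqrt(3*dt) = 0.115447
u = exp(dx) = 1.122375; d = 1/u = 0.890968
p_u = 0.162578, p_m = 0.666667, p_d = 0.170755
Discount per step: exp(-r*dt) = 0.998724
Stock lattice S(k, j) with j the centered position index:
  k=0: S(0,+0) = 48.5900
  k=1: S(1,-1) = 43.2921; S(1,+0) = 48.5900; S(1,+1) = 54.5362
  k=2: S(2,-2) = 38.5719; S(2,-1) = 43.2921; S(2,+0) = 48.5900; S(2,+1) = 54.5362; S(2,+2) = 61.2101
  k=3: S(3,-3) = 34.3663; S(3,-2) = 38.5719; S(3,-1) = 43.2921; S(3,+0) = 48.5900; S(3,+1) = 54.5362; S(3,+2) = 61.2101; S(3,+3) = 68.7006
Terminal payoffs V(N, j) = max(S_T - K, 0):
  V(3,-3) = 0.000000; V(3,-2) = 0.000000; V(3,-1) = 0.000000; V(3,+0) = 0.000000; V(3,+1) = 0.000000; V(3,+2) = 6.100067; V(3,+3) = 13.590647
Backward induction: V(k, j) = exp(-r*dt) * [p_u * V(k+1, j+1) + p_m * V(k+1, j) + p_d * V(k+1, j-1)]
  V(2,-2) = exp(-r*dt) * [p_u*0.000000 + p_m*0.000000 + p_d*0.000000] = 0.000000
  V(2,-1) = exp(-r*dt) * [p_u*0.000000 + p_m*0.000000 + p_d*0.000000] = 0.000000
  V(2,+0) = exp(-r*dt) * [p_u*0.000000 + p_m*0.000000 + p_d*0.000000] = 0.000000
  V(2,+1) = exp(-r*dt) * [p_u*6.100067 + p_m*0.000000 + p_d*0.000000] = 0.990470
  V(2,+2) = exp(-r*dt) * [p_u*13.590647 + p_m*6.100067 + p_d*0.000000] = 6.268239
  V(1,-1) = exp(-r*dt) * [p_u*0.000000 + p_m*0.000000 + p_d*0.000000] = 0.000000
  V(1,+0) = exp(-r*dt) * [p_u*0.990470 + p_m*0.000000 + p_d*0.000000] = 0.160823
  V(1,+1) = exp(-r*dt) * [p_u*6.268239 + p_m*0.990470 + p_d*0.000000] = 1.677247
  V(0,+0) = exp(-r*dt) * [p_u*1.677247 + p_m*0.160823 + p_d*0.000000] = 0.379414

Answer: Price = V(0,0) = 0.3794


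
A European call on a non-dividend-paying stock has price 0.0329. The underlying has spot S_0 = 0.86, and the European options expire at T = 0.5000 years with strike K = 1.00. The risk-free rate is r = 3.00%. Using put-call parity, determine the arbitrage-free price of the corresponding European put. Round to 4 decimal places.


Put-call parity: C - P = S_0 * exp(-qT) - K * exp(-rT).
S_0 * exp(-qT) = 0.8600 * 1.00000000 = 0.86000000
K * exp(-rT) = 1.0000 * 0.98511194 = 0.98511194
P = C - S*exp(-qT) + K*exp(-rT)
P = 0.0329 - 0.86000000 + 0.98511194 = 0.1580

Answer: Put price = 0.1580


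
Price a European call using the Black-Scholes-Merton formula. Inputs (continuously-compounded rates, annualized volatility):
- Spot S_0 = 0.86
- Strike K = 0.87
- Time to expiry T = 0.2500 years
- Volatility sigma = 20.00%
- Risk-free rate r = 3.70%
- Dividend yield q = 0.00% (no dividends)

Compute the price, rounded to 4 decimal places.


Answer: Price = 0.0333

Derivation:
d1 = (ln(S/K) + (r - q + 0.5*sigma^2) * T) / (sigma * sqrt(T)) = 0.02689178
d2 = d1 - sigma * sqrt(T) = -0.07310822
exp(-rT) = 0.99079265; exp(-qT) = 1.00000000
C = S_0 * exp(-qT) * N(d1) - K * exp(-rT) * N(d2)
N(d1) = 0.51072697; N(d2) = 0.47086000
C = 0.8600 * 1.00000000 * 0.51072697 - 0.8700 * 0.99079265 * 0.47086000 = 0.0333


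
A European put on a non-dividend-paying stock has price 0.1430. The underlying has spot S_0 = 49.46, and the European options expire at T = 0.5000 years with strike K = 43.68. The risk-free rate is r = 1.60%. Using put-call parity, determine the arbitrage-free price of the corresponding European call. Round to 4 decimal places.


Answer: Call price = 6.2710

Derivation:
Put-call parity: C - P = S_0 * exp(-qT) - K * exp(-rT).
S_0 * exp(-qT) = 49.4600 * 1.00000000 = 49.46000000
K * exp(-rT) = 43.6800 * 0.99203191 = 43.33195404
C = P + S*exp(-qT) - K*exp(-rT)
C = 0.1430 + 49.46000000 - 43.33195404 = 6.2710


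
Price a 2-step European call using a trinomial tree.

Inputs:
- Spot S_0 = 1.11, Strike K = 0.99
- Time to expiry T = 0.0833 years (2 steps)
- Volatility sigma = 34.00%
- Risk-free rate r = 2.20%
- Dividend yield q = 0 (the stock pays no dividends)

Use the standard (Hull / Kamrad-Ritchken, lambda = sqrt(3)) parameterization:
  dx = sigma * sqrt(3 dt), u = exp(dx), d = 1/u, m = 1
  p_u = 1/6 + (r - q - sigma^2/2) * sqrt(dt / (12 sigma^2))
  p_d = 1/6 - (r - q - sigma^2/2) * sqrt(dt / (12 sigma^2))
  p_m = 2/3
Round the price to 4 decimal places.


Answer: Price = V(0,0) = 0.1266

Derivation:
dt = T/N = 0.041650; dx = sigma*sqrt(3*dt) = 0.120184
u = exp(dx) = 1.127704; d = 1/u = 0.886757
p_u = 0.160463, p_m = 0.666667, p_d = 0.172870
Discount per step: exp(-r*dt) = 0.999084
Stock lattice S(k, j) with j the centered position index:
  k=0: S(0,+0) = 1.1100
  k=1: S(1,-1) = 0.9843; S(1,+0) = 1.1100; S(1,+1) = 1.2518
  k=2: S(2,-2) = 0.8728; S(2,-1) = 0.9843; S(2,+0) = 1.1100; S(2,+1) = 1.2518; S(2,+2) = 1.4116
Terminal payoffs V(N, j) = max(S_T - K, 0):
  V(2,-2) = 0.000000; V(2,-1) = 0.000000; V(2,+0) = 0.120000; V(2,+1) = 0.261752; V(2,+2) = 0.421606
Backward induction: V(k, j) = exp(-r*dt) * [p_u * V(k+1, j+1) + p_m * V(k+1, j) + p_d * V(k+1, j-1)]
  V(1,-1) = exp(-r*dt) * [p_u*0.120000 + p_m*0.000000 + p_d*0.000000] = 0.019238
  V(1,+0) = exp(-r*dt) * [p_u*0.261752 + p_m*0.120000 + p_d*0.000000] = 0.121890
  V(1,+1) = exp(-r*dt) * [p_u*0.421606 + p_m*0.261752 + p_d*0.120000] = 0.262657
  V(0,+0) = exp(-r*dt) * [p_u*0.262657 + p_m*0.121890 + p_d*0.019238] = 0.126616


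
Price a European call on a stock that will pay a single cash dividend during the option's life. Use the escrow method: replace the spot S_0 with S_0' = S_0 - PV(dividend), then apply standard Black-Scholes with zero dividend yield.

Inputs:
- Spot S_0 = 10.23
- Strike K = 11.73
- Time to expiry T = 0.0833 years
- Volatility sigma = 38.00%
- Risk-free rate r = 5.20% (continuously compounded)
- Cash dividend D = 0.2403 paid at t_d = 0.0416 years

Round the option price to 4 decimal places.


PV(D) = D * exp(-r * t_d) = 0.2403 * 0.99783914 = 0.23978074
S_0' = S_0 - PV(D) = 10.2300 - 0.23978074 = 9.99021926
d1 = (ln(S_0'/K) + (r + sigma^2/2)*T) / (sigma*sqrt(T)) = -1.36948071
d2 = d1 - sigma*sqrt(T) = -1.47915532
exp(-rT) = 0.99567777
N(d1) = 0.08542453; N(d2) = 0.06954940
C = S_0' * N(d1) - K * exp(-rT) * N(d2) = 9.99021926 * 0.08542453 - 11.7300 * 0.99567777 * 0.06954940 = 0.0411

Answer: Price = 0.0411


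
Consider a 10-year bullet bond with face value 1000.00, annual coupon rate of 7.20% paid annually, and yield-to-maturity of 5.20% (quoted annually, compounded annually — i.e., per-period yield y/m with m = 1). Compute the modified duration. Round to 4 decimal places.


Coupon per period c = face * coupon_rate / m = 72.000000
Periods per year m = 1; per-period yield y/m = 0.052000
Number of cashflows N = 10
Cashflows (t years, CF_t, discount factor 1/(1+y/m)^(m*t), PV):
  t = 1.0000: CF_t = 72.000000, DF = 0.950570, PV = 68.441065
  t = 2.0000: CF_t = 72.000000, DF = 0.903584, PV = 65.058046
  t = 3.0000: CF_t = 72.000000, DF = 0.858920, PV = 61.842249
  t = 4.0000: CF_t = 72.000000, DF = 0.816464, PV = 58.785408
  t = 5.0000: CF_t = 72.000000, DF = 0.776106, PV = 55.879665
  t = 6.0000: CF_t = 72.000000, DF = 0.737744, PV = 53.117553
  t = 7.0000: CF_t = 72.000000, DF = 0.701277, PV = 50.491970
  t = 8.0000: CF_t = 72.000000, DF = 0.666613, PV = 47.996169
  t = 9.0000: CF_t = 72.000000, DF = 0.633663, PV = 45.623735
  t = 10.0000: CF_t = 1072.000000, DF = 0.602341, PV = 645.709814
Price P = sum_t PV_t = 1152.945675
First compute Macaulay numerator sum_t t * PV_t:
  t * PV_t at t = 1.0000: 68.441065
  t * PV_t at t = 2.0000: 130.116092
  t * PV_t at t = 3.0000: 185.526748
  t * PV_t at t = 4.0000: 235.141632
  t * PV_t at t = 5.0000: 279.398327
  t * PV_t at t = 6.0000: 318.705316
  t * PV_t at t = 7.0000: 353.443792
  t * PV_t at t = 8.0000: 383.969356
  t * PV_t at t = 9.0000: 410.613617
  t * PV_t at t = 10.0000: 6457.098140
Macaulay duration D = 8822.454085 / 1152.945675 = 7.652099
Modified duration = D / (1 + y/m) = 7.652099 / (1 + 0.052000) = 7.273858

Answer: Modified duration = 7.2739


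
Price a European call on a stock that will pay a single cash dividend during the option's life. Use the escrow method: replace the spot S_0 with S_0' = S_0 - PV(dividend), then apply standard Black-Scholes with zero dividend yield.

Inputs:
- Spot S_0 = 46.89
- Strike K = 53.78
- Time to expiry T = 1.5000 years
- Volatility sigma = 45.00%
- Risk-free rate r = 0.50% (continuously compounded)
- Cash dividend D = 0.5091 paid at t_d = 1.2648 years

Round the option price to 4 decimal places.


Answer: Price = 7.6734

Derivation:
PV(D) = D * exp(-r * t_d) = 0.5091 * 0.99369595 = 0.50589061
S_0' = S_0 - PV(D) = 46.8900 - 0.50589061 = 46.38410939
d1 = (ln(S_0'/K) + (r + sigma^2/2)*T) / (sigma*sqrt(T)) = 0.02073952
d2 = d1 - sigma*sqrt(T) = -0.53039567
exp(-rT) = 0.99252805
N(d1) = 0.50827328; N(d2) = 0.29791881
C = S_0' * N(d1) - K * exp(-rT) * N(d2) = 46.38410939 * 0.50827328 - 53.7800 * 0.99252805 * 0.29791881 = 7.6734


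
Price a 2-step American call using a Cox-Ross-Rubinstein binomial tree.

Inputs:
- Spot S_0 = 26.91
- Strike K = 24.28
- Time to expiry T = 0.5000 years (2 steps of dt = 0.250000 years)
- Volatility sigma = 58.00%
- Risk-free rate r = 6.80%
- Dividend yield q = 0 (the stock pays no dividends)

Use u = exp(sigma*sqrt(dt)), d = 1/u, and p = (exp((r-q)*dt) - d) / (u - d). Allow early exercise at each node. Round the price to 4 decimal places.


dt = T/N = 0.250000
u = exp(sigma*sqrt(dt)) = 1.336427; d = 1/u = 0.748264
p = (exp((r-q)*dt) - d) / (u - d) = 0.457154
Discount per step: exp(-r*dt) = 0.983144
Stock lattice S(k, i) with i counting down-moves:
  k=0: S(0,0) = 26.9100
  k=1: S(1,0) = 35.9633; S(1,1) = 20.1358
  k=2: S(2,0) = 48.0623; S(2,1) = 26.9100; S(2,2) = 15.0669
Terminal payoffs V(N, i) = max(S_T - K, 0):
  V(2,0) = 23.782294; V(2,1) = 2.630000; V(2,2) = 0.000000
Backward induction: V(k, i) = exp(-r*dt) * [p * V(k+1, i) + (1-p) * V(k+1, i+1)]; then take max(V_cont, immediate exercise) for American.
  V(1,0) = exp(-r*dt) * [p*23.782294 + (1-p)*2.630000] = 12.092535; exercise = 11.683264; V(1,0) = max -> 12.092535
  V(1,1) = exp(-r*dt) * [p*2.630000 + (1-p)*0.000000] = 1.182050; exercise = 0.000000; V(1,1) = max -> 1.182050
  V(0,0) = exp(-r*dt) * [p*12.092535 + (1-p)*1.182050] = 6.065826; exercise = 2.630000; V(0,0) = max -> 6.065826

Answer: Price = V(0,0) = 6.0658


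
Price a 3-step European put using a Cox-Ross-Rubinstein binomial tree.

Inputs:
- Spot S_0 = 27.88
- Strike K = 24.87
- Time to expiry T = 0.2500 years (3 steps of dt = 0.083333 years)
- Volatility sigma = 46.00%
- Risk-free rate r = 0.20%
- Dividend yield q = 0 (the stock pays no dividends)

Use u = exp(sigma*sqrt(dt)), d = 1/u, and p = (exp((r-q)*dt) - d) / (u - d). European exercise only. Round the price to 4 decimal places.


Answer: Price = V(0,0) = 1.1101

Derivation:
dt = T/N = 0.083333
u = exp(sigma*sqrt(dt)) = 1.142011; d = 1/u = 0.875648
p = (exp((r-q)*dt) - d) / (u - d) = 0.467477
Discount per step: exp(-r*dt) = 0.999833
Stock lattice S(k, i) with i counting down-moves:
  k=0: S(0,0) = 27.8800
  k=1: S(1,0) = 31.8393; S(1,1) = 24.4131
  k=2: S(2,0) = 36.3608; S(2,1) = 27.8800; S(2,2) = 21.3773
  k=3: S(3,0) = 41.5244; S(3,1) = 31.8393; S(3,2) = 24.4131; S(3,3) = 18.7190
Terminal payoffs V(N, i) = max(K - S_T, 0):
  V(3,0) = 0.000000; V(3,1) = 0.000000; V(3,2) = 0.456921; V(3,3) = 6.151022
Backward induction: V(k, i) = exp(-r*dt) * [p * V(k+1, i) + (1-p) * V(k+1, i+1)].
  V(2,0) = exp(-r*dt) * [p*0.000000 + (1-p)*0.000000] = 0.000000
  V(2,1) = exp(-r*dt) * [p*0.000000 + (1-p)*0.456921] = 0.243280
  V(2,2) = exp(-r*dt) * [p*0.456921 + (1-p)*6.151022] = 3.488580
  V(1,0) = exp(-r*dt) * [p*0.000000 + (1-p)*0.243280] = 0.129531
  V(1,1) = exp(-r*dt) * [p*0.243280 + (1-p)*3.488580] = 1.971149
  V(0,0) = exp(-r*dt) * [p*0.129531 + (1-p)*1.971149] = 1.110050


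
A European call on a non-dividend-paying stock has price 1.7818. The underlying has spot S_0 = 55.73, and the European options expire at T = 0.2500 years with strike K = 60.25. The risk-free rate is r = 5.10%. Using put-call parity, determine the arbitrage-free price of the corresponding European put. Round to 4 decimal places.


Put-call parity: C - P = S_0 * exp(-qT) - K * exp(-rT).
S_0 * exp(-qT) = 55.7300 * 1.00000000 = 55.73000000
K * exp(-rT) = 60.2500 * 0.98733094 = 59.48668895
P = C - S*exp(-qT) + K*exp(-rT)
P = 1.7818 - 55.73000000 + 59.48668895 = 5.5385

Answer: Put price = 5.5385


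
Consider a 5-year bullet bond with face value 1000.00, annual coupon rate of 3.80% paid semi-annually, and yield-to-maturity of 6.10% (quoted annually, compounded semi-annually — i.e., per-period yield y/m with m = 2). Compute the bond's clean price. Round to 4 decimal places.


Answer: Price = 902.1525

Derivation:
Coupon per period c = face * coupon_rate / m = 19.000000
Periods per year m = 2; per-period yield y/m = 0.030500
Number of cashflows N = 10
Cashflows (t years, CF_t, discount factor 1/(1+y/m)^(m*t), PV):
  t = 0.5000: CF_t = 19.000000, DF = 0.970403, PV = 18.437652
  t = 1.0000: CF_t = 19.000000, DF = 0.941681, PV = 17.891947
  t = 1.5000: CF_t = 19.000000, DF = 0.913810, PV = 17.362394
  t = 2.0000: CF_t = 19.000000, DF = 0.886764, PV = 16.848515
  t = 2.5000: CF_t = 19.000000, DF = 0.860518, PV = 16.349844
  t = 3.0000: CF_t = 19.000000, DF = 0.835049, PV = 15.865933
  t = 3.5000: CF_t = 19.000000, DF = 0.810334, PV = 15.396345
  t = 4.0000: CF_t = 19.000000, DF = 0.786350, PV = 14.940655
  t = 4.5000: CF_t = 19.000000, DF = 0.763076, PV = 14.498452
  t = 5.0000: CF_t = 1019.000000, DF = 0.740491, PV = 754.560771
Price P = sum_t PV_t = 902.152508


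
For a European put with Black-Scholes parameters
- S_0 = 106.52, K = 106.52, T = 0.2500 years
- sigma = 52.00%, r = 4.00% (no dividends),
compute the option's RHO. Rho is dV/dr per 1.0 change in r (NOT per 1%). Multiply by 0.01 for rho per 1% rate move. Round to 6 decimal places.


d1 = 0.1684615385; d2 = -0.0915384615
phi(d1) = 0.3933214045; exp(-qT) = 1.0000000000; exp(-rT) = 0.9900498337
N(-d2) = 0.5364676267
Rho = -K*T*exp(-rT)*N(-d2) = -106.5200 * 0.2500 * 0.9900498337 * 0.5364676267 = -14.143984

Answer: Rho = -14.143984


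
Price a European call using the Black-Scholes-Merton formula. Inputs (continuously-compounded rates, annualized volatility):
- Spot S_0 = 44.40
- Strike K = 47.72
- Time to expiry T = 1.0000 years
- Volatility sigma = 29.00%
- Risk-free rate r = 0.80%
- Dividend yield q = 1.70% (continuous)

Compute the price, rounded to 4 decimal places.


d1 = (ln(S/K) + (r - q + 0.5*sigma^2) * T) / (sigma * sqrt(T)) = -0.13469354
d2 = d1 - sigma * sqrt(T) = -0.42469354
exp(-rT) = 0.99203191; exp(-qT) = 0.98314368
C = S_0 * exp(-qT) * N(d1) - K * exp(-rT) * N(d2)
N(d1) = 0.44642709; N(d2) = 0.33553005
C = 44.4000 * 0.98314368 * 0.44642709 - 47.7200 * 0.99203191 * 0.33553005 = 3.6033

Answer: Price = 3.6033


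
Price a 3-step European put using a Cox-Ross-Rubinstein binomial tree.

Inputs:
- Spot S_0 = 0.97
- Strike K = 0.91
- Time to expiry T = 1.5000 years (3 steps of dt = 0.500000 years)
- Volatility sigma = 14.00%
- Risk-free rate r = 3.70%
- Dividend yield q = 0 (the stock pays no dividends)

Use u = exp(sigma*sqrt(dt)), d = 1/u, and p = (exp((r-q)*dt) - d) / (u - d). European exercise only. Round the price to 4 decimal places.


Answer: Price = V(0,0) = 0.0237

Derivation:
dt = T/N = 0.500000
u = exp(sigma*sqrt(dt)) = 1.104061; d = 1/u = 0.905747
p = (exp((r-q)*dt) - d) / (u - d) = 0.569426
Discount per step: exp(-r*dt) = 0.981670
Stock lattice S(k, i) with i counting down-moves:
  k=0: S(0,0) = 0.9700
  k=1: S(1,0) = 1.0709; S(1,1) = 0.8786
  k=2: S(2,0) = 1.1824; S(2,1) = 0.9700; S(2,2) = 0.7958
  k=3: S(3,0) = 1.3054; S(3,1) = 1.0709; S(3,2) = 0.8786; S(3,3) = 0.7208
Terminal payoffs V(N, i) = max(K - S_T, 0):
  V(3,0) = 0.000000; V(3,1) = 0.000000; V(3,2) = 0.031425; V(3,3) = 0.189236
Backward induction: V(k, i) = exp(-r*dt) * [p * V(k+1, i) + (1-p) * V(k+1, i+1)].
  V(2,0) = exp(-r*dt) * [p*0.000000 + (1-p)*0.000000] = 0.000000
  V(2,1) = exp(-r*dt) * [p*0.000000 + (1-p)*0.031425] = 0.013283
  V(2,2) = exp(-r*dt) * [p*0.031425 + (1-p)*0.189236] = 0.097553
  V(1,0) = exp(-r*dt) * [p*0.000000 + (1-p)*0.013283] = 0.005614
  V(1,1) = exp(-r*dt) * [p*0.013283 + (1-p)*0.097553] = 0.048659
  V(0,0) = exp(-r*dt) * [p*0.005614 + (1-p)*0.048659] = 0.023706


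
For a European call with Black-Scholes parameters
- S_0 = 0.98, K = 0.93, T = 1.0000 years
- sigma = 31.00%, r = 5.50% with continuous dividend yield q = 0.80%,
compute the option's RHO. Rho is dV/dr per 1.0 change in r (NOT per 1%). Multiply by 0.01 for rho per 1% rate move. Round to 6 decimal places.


d1 = 0.4755418888; d2 = 0.1655418888
phi(d1) = 0.3562906042; exp(-qT) = 0.9920319148; exp(-rT) = 0.9464851480
N(d2) = 0.5657412589
Rho = K*T*exp(-rT)*N(d2) = 0.9300 * 1.0000 * 0.9464851480 * 0.5657412589 = 0.497983

Answer: Rho = 0.497983


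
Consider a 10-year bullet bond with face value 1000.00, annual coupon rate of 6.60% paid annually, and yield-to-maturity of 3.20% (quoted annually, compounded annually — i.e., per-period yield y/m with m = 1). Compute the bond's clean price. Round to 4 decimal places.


Coupon per period c = face * coupon_rate / m = 66.000000
Periods per year m = 1; per-period yield y/m = 0.032000
Number of cashflows N = 10
Cashflows (t years, CF_t, discount factor 1/(1+y/m)^(m*t), PV):
  t = 1.0000: CF_t = 66.000000, DF = 0.968992, PV = 63.953488
  t = 2.0000: CF_t = 66.000000, DF = 0.938946, PV = 61.970434
  t = 3.0000: CF_t = 66.000000, DF = 0.909831, PV = 60.048871
  t = 4.0000: CF_t = 66.000000, DF = 0.881620, PV = 58.186890
  t = 5.0000: CF_t = 66.000000, DF = 0.854283, PV = 56.382645
  t = 6.0000: CF_t = 66.000000, DF = 0.827793, PV = 54.634346
  t = 7.0000: CF_t = 66.000000, DF = 0.802125, PV = 52.940258
  t = 8.0000: CF_t = 66.000000, DF = 0.777253, PV = 51.298700
  t = 9.0000: CF_t = 66.000000, DF = 0.753152, PV = 49.708042
  t = 10.0000: CF_t = 1066.000000, DF = 0.729799, PV = 777.965310
Price P = sum_t PV_t = 1287.088985

Answer: Price = 1287.0890


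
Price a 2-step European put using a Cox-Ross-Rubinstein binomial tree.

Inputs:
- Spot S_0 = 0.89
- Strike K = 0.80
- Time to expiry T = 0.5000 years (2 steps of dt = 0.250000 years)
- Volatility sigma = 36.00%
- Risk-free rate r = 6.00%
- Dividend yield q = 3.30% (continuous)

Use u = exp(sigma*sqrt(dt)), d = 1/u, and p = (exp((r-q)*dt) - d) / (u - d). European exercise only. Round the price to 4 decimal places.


Answer: Price = V(0,0) = 0.0481

Derivation:
dt = T/N = 0.250000
u = exp(sigma*sqrt(dt)) = 1.197217; d = 1/u = 0.835270
p = (exp((r-q)*dt) - d) / (u - d) = 0.473833
Discount per step: exp(-r*dt) = 0.985112
Stock lattice S(k, i) with i counting down-moves:
  k=0: S(0,0) = 0.8900
  k=1: S(1,0) = 1.0655; S(1,1) = 0.7434
  k=2: S(2,0) = 1.2757; S(2,1) = 0.8900; S(2,2) = 0.6209
Terminal payoffs V(N, i) = max(K - S_T, 0):
  V(2,0) = 0.000000; V(2,1) = 0.000000; V(2,2) = 0.179068
Backward induction: V(k, i) = exp(-r*dt) * [p * V(k+1, i) + (1-p) * V(k+1, i+1)].
  V(1,0) = exp(-r*dt) * [p*0.000000 + (1-p)*0.000000] = 0.000000
  V(1,1) = exp(-r*dt) * [p*0.000000 + (1-p)*0.179068] = 0.092817
  V(0,0) = exp(-r*dt) * [p*0.000000 + (1-p)*0.092817] = 0.048110


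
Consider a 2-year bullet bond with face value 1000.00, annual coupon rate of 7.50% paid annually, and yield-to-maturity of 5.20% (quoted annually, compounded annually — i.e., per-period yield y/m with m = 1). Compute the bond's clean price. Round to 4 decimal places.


Answer: Price = 1042.6455

Derivation:
Coupon per period c = face * coupon_rate / m = 75.000000
Periods per year m = 1; per-period yield y/m = 0.052000
Number of cashflows N = 2
Cashflows (t years, CF_t, discount factor 1/(1+y/m)^(m*t), PV):
  t = 1.0000: CF_t = 75.000000, DF = 0.950570, PV = 71.292776
  t = 2.0000: CF_t = 1075.000000, DF = 0.903584, PV = 971.352774
Price P = sum_t PV_t = 1042.645549


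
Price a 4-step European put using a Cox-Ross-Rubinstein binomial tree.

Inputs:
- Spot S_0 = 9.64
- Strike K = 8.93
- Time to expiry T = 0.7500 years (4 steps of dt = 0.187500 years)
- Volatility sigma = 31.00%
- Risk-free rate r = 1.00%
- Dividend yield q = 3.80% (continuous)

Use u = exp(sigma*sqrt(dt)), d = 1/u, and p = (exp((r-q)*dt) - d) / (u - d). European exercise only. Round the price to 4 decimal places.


Answer: Price = V(0,0) = 0.7738

Derivation:
dt = T/N = 0.187500
u = exp(sigma*sqrt(dt)) = 1.143660; d = 1/u = 0.874385
p = (exp((r-q)*dt) - d) / (u - d) = 0.447046
Discount per step: exp(-r*dt) = 0.998127
Stock lattice S(k, i) with i counting down-moves:
  k=0: S(0,0) = 9.6400
  k=1: S(1,0) = 11.0249; S(1,1) = 8.4291
  k=2: S(2,0) = 12.6087; S(2,1) = 9.6400; S(2,2) = 7.3703
  k=3: S(3,0) = 14.4201; S(3,1) = 11.0249; S(3,2) = 8.4291; S(3,3) = 6.4445
  k=4: S(4,0) = 16.4917; S(4,1) = 12.6087; S(4,2) = 9.6400; S(4,3) = 7.3703; S(4,4) = 5.6349
Terminal payoffs V(N, i) = max(K - S_T, 0):
  V(4,0) = 0.000000; V(4,1) = 0.000000; V(4,2) = 0.000000; V(4,3) = 1.559738; V(4,4) = 3.295066
Backward induction: V(k, i) = exp(-r*dt) * [p * V(k+1, i) + (1-p) * V(k+1, i+1)].
  V(3,0) = exp(-r*dt) * [p*0.000000 + (1-p)*0.000000] = 0.000000
  V(3,1) = exp(-r*dt) * [p*0.000000 + (1-p)*0.000000] = 0.000000
  V(3,2) = exp(-r*dt) * [p*0.000000 + (1-p)*1.559738] = 0.860848
  V(3,3) = exp(-r*dt) * [p*1.559738 + (1-p)*3.295066] = 2.514575
  V(2,0) = exp(-r*dt) * [p*0.000000 + (1-p)*0.000000] = 0.000000
  V(2,1) = exp(-r*dt) * [p*0.000000 + (1-p)*0.860848] = 0.475117
  V(2,2) = exp(-r*dt) * [p*0.860848 + (1-p)*2.514575] = 1.771957
  V(1,0) = exp(-r*dt) * [p*0.000000 + (1-p)*0.475117] = 0.262226
  V(1,1) = exp(-r*dt) * [p*0.475117 + (1-p)*1.771957] = 1.189977
  V(0,0) = exp(-r*dt) * [p*0.262226 + (1-p)*1.189977] = 0.773777
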